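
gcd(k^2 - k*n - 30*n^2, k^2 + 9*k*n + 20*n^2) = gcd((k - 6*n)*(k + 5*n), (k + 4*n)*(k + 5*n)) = k + 5*n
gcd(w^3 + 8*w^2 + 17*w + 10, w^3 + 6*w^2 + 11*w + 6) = w^2 + 3*w + 2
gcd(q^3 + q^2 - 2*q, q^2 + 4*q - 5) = q - 1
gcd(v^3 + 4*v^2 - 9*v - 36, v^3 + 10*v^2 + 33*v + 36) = v^2 + 7*v + 12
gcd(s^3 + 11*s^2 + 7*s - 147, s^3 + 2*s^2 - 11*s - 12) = s - 3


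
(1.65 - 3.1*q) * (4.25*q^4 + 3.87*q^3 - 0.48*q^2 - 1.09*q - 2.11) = -13.175*q^5 - 4.9845*q^4 + 7.8735*q^3 + 2.587*q^2 + 4.7425*q - 3.4815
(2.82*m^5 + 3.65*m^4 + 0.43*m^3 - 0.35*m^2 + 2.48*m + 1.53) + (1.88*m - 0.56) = 2.82*m^5 + 3.65*m^4 + 0.43*m^3 - 0.35*m^2 + 4.36*m + 0.97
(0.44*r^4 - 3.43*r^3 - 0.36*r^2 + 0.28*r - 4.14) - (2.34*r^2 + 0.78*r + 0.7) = 0.44*r^4 - 3.43*r^3 - 2.7*r^2 - 0.5*r - 4.84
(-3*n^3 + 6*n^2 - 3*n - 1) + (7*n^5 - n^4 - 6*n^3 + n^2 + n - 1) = 7*n^5 - n^4 - 9*n^3 + 7*n^2 - 2*n - 2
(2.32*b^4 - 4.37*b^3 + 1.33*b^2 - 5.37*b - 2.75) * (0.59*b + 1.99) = 1.3688*b^5 + 2.0385*b^4 - 7.9116*b^3 - 0.5216*b^2 - 12.3088*b - 5.4725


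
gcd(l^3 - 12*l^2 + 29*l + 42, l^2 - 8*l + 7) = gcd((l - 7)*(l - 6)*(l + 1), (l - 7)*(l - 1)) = l - 7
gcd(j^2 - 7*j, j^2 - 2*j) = j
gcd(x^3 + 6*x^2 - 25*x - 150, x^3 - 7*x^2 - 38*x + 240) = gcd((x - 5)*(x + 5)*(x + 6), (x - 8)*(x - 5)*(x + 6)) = x^2 + x - 30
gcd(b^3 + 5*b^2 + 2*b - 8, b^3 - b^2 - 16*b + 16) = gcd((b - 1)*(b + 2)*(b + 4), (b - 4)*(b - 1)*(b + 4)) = b^2 + 3*b - 4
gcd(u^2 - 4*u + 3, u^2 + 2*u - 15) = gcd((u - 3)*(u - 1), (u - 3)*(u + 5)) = u - 3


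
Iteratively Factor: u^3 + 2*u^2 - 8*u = (u + 4)*(u^2 - 2*u) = (u - 2)*(u + 4)*(u)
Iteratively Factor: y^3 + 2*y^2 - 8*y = (y + 4)*(y^2 - 2*y) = (y - 2)*(y + 4)*(y)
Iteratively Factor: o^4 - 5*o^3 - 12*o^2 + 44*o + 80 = (o - 4)*(o^3 - o^2 - 16*o - 20) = (o - 4)*(o + 2)*(o^2 - 3*o - 10) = (o - 4)*(o + 2)^2*(o - 5)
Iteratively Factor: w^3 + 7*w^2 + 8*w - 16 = (w - 1)*(w^2 + 8*w + 16) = (w - 1)*(w + 4)*(w + 4)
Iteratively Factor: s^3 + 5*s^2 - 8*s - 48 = (s + 4)*(s^2 + s - 12) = (s + 4)^2*(s - 3)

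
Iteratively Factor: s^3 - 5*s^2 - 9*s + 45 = (s + 3)*(s^2 - 8*s + 15) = (s - 5)*(s + 3)*(s - 3)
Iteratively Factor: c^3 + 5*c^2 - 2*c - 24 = (c + 4)*(c^2 + c - 6) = (c - 2)*(c + 4)*(c + 3)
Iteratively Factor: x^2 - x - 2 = (x + 1)*(x - 2)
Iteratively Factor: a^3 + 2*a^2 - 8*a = (a + 4)*(a^2 - 2*a) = a*(a + 4)*(a - 2)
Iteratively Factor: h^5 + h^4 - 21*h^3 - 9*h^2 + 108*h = (h + 3)*(h^4 - 2*h^3 - 15*h^2 + 36*h) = (h - 3)*(h + 3)*(h^3 + h^2 - 12*h) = (h - 3)^2*(h + 3)*(h^2 + 4*h) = (h - 3)^2*(h + 3)*(h + 4)*(h)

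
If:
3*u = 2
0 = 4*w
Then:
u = 2/3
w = 0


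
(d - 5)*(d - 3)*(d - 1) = d^3 - 9*d^2 + 23*d - 15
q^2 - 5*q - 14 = (q - 7)*(q + 2)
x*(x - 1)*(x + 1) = x^3 - x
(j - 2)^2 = j^2 - 4*j + 4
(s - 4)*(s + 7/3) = s^2 - 5*s/3 - 28/3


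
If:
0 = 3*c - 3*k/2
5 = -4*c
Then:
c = -5/4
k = -5/2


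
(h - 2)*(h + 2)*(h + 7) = h^3 + 7*h^2 - 4*h - 28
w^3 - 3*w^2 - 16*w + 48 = (w - 4)*(w - 3)*(w + 4)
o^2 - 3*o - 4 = (o - 4)*(o + 1)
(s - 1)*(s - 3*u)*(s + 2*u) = s^3 - s^2*u - s^2 - 6*s*u^2 + s*u + 6*u^2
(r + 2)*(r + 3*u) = r^2 + 3*r*u + 2*r + 6*u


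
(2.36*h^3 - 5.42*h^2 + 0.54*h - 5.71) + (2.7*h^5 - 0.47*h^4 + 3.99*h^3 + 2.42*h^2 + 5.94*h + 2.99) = 2.7*h^5 - 0.47*h^4 + 6.35*h^3 - 3.0*h^2 + 6.48*h - 2.72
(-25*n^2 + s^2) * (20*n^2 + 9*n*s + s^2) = -500*n^4 - 225*n^3*s - 5*n^2*s^2 + 9*n*s^3 + s^4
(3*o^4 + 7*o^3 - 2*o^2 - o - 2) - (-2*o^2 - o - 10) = 3*o^4 + 7*o^3 + 8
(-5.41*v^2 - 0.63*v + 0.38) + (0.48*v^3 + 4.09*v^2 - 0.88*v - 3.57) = 0.48*v^3 - 1.32*v^2 - 1.51*v - 3.19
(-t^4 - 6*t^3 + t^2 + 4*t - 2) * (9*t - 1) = -9*t^5 - 53*t^4 + 15*t^3 + 35*t^2 - 22*t + 2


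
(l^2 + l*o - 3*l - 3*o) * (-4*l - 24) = -4*l^3 - 4*l^2*o - 12*l^2 - 12*l*o + 72*l + 72*o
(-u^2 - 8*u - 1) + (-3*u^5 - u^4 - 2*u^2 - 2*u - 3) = -3*u^5 - u^4 - 3*u^2 - 10*u - 4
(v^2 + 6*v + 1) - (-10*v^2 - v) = 11*v^2 + 7*v + 1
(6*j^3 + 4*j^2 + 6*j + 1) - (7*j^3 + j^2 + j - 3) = -j^3 + 3*j^2 + 5*j + 4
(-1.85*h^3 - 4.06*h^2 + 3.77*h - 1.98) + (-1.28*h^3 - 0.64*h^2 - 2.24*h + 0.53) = -3.13*h^3 - 4.7*h^2 + 1.53*h - 1.45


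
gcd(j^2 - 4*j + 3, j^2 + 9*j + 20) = 1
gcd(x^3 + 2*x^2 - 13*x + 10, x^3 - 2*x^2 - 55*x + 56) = x - 1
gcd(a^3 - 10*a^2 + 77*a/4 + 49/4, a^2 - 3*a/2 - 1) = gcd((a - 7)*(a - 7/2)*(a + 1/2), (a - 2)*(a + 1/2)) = a + 1/2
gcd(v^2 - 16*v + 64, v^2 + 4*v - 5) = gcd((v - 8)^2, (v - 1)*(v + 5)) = 1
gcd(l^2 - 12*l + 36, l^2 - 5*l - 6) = l - 6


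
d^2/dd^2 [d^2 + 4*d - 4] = 2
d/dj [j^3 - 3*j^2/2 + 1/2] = 3*j*(j - 1)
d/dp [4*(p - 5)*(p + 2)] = 8*p - 12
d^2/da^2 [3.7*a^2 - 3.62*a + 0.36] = 7.40000000000000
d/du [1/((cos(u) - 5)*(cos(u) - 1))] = 2*(cos(u) - 3)*sin(u)/((cos(u) - 5)^2*(cos(u) - 1)^2)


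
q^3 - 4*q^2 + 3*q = q*(q - 3)*(q - 1)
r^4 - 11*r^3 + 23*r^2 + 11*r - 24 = (r - 8)*(r - 3)*(r - 1)*(r + 1)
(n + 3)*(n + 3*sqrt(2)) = n^2 + 3*n + 3*sqrt(2)*n + 9*sqrt(2)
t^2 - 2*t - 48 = (t - 8)*(t + 6)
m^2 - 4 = (m - 2)*(m + 2)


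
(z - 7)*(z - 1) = z^2 - 8*z + 7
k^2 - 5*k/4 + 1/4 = (k - 1)*(k - 1/4)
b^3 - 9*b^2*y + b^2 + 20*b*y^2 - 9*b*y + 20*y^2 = (b + 1)*(b - 5*y)*(b - 4*y)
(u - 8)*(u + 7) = u^2 - u - 56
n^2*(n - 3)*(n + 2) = n^4 - n^3 - 6*n^2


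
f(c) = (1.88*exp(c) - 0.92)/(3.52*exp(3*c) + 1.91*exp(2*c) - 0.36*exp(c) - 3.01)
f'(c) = (1.88*exp(c) - 0.92)*(-10.56*exp(3*c) - 3.82*exp(2*c) + 0.36*exp(c))/(3.52*exp(3*c) + 1.91*exp(2*c) - 0.36*exp(c) - 3.01)^2 + 1.88*exp(c)/(3.52*exp(3*c) + 1.91*exp(2*c) - 0.36*exp(c) - 3.01) = (-13.2352*exp(3*c) + 6.1244*exp(2*c) + 3.5144*exp(c) - 5.99)*exp(c)/(12.3904*exp(6*c) + 13.4464*exp(5*c) + 1.1137*exp(4*c) - 22.5656*exp(3*c) - 11.3686*exp(2*c) + 2.1672*exp(c) + 9.0601)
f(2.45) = 0.00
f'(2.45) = -0.01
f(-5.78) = 0.30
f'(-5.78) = -0.00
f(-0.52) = -0.11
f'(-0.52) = -0.82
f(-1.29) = 0.14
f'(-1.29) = -0.16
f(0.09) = 0.33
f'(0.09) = -1.09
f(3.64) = 0.00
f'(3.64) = -0.00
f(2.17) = 0.01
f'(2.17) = -0.01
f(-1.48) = 0.17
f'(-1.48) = -0.13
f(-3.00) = 0.27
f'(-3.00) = -0.03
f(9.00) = 0.00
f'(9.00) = 0.00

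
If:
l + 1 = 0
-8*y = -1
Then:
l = -1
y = 1/8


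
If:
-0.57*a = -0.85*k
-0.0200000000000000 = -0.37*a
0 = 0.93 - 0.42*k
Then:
No Solution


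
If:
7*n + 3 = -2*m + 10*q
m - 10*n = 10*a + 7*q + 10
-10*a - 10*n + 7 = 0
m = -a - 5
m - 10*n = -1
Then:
No Solution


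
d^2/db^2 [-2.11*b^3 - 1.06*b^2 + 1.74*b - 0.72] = -12.66*b - 2.12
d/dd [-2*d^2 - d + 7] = -4*d - 1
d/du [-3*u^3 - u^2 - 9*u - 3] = -9*u^2 - 2*u - 9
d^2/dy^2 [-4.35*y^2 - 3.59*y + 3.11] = -8.70000000000000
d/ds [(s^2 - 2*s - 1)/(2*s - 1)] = 2*(s^2 - s + 2)/(4*s^2 - 4*s + 1)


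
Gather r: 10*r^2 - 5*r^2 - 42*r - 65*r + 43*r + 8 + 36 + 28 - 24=5*r^2 - 64*r + 48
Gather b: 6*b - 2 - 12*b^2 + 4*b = -12*b^2 + 10*b - 2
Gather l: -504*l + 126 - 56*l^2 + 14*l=-56*l^2 - 490*l + 126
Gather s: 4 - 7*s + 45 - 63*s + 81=130 - 70*s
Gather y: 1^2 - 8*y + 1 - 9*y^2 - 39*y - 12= -9*y^2 - 47*y - 10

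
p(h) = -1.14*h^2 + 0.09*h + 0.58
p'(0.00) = 0.09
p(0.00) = 0.58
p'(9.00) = -20.43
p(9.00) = -90.95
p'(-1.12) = 2.64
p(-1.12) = -0.95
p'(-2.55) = 5.90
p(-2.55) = -7.06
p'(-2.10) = 4.88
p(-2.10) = -4.64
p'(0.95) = -2.08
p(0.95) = -0.36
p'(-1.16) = 2.73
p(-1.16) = -1.06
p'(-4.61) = 10.60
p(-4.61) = -24.06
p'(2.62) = -5.88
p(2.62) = -7.01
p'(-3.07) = 7.09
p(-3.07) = -10.44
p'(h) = 0.09 - 2.28*h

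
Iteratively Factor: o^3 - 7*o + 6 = (o - 1)*(o^2 + o - 6) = (o - 1)*(o + 3)*(o - 2)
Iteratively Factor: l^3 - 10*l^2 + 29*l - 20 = (l - 5)*(l^2 - 5*l + 4) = (l - 5)*(l - 1)*(l - 4)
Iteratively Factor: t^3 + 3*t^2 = (t + 3)*(t^2) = t*(t + 3)*(t)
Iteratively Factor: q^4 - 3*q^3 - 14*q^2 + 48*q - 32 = (q - 1)*(q^3 - 2*q^2 - 16*q + 32) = (q - 1)*(q + 4)*(q^2 - 6*q + 8) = (q - 2)*(q - 1)*(q + 4)*(q - 4)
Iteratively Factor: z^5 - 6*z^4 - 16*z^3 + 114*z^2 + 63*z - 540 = (z + 3)*(z^4 - 9*z^3 + 11*z^2 + 81*z - 180) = (z - 5)*(z + 3)*(z^3 - 4*z^2 - 9*z + 36) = (z - 5)*(z + 3)^2*(z^2 - 7*z + 12) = (z - 5)*(z - 4)*(z + 3)^2*(z - 3)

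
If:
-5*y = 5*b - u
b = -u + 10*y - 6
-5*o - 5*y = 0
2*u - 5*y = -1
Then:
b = -7/16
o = -27/40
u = 19/16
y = 27/40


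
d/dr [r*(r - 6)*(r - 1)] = 3*r^2 - 14*r + 6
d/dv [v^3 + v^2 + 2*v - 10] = 3*v^2 + 2*v + 2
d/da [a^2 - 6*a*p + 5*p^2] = 2*a - 6*p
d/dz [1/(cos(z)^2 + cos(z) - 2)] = (2*cos(z) + 1)*sin(z)/(cos(z)^2 + cos(z) - 2)^2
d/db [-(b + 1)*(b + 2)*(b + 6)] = -3*b^2 - 18*b - 20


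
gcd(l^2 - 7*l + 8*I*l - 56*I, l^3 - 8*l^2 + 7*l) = l - 7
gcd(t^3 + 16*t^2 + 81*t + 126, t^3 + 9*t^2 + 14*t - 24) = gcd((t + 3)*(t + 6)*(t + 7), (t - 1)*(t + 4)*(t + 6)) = t + 6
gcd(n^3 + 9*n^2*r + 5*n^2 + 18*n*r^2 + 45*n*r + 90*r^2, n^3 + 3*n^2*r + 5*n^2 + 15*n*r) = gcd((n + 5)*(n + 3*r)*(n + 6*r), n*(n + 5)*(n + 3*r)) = n^2 + 3*n*r + 5*n + 15*r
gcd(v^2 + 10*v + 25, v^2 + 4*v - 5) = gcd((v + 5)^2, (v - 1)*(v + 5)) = v + 5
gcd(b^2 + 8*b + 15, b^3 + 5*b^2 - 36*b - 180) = b + 5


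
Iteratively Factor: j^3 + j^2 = (j)*(j^2 + j) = j^2*(j + 1)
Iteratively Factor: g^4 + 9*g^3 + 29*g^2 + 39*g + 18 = (g + 3)*(g^3 + 6*g^2 + 11*g + 6) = (g + 3)^2*(g^2 + 3*g + 2) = (g + 2)*(g + 3)^2*(g + 1)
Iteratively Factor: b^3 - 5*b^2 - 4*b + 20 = (b - 2)*(b^2 - 3*b - 10) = (b - 5)*(b - 2)*(b + 2)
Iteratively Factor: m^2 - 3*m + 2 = (m - 2)*(m - 1)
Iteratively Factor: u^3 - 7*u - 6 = (u + 2)*(u^2 - 2*u - 3) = (u - 3)*(u + 2)*(u + 1)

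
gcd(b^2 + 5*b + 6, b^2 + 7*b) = 1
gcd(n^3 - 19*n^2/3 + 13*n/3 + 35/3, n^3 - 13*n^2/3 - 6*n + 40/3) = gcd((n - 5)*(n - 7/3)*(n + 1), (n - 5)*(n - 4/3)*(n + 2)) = n - 5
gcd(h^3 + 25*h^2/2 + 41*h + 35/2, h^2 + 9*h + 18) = 1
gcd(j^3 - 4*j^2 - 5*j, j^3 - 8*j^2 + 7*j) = j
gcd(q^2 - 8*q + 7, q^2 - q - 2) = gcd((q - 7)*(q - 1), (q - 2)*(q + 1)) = 1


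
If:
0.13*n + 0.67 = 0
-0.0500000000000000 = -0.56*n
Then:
No Solution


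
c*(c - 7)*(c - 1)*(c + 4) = c^4 - 4*c^3 - 25*c^2 + 28*c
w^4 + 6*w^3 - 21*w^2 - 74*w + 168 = (w - 3)*(w - 2)*(w + 4)*(w + 7)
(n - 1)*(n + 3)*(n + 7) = n^3 + 9*n^2 + 11*n - 21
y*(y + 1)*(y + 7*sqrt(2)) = y^3 + y^2 + 7*sqrt(2)*y^2 + 7*sqrt(2)*y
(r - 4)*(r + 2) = r^2 - 2*r - 8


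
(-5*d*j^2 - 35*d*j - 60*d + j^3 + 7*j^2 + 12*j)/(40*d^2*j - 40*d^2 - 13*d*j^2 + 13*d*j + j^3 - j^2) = (-j^2 - 7*j - 12)/(8*d*j - 8*d - j^2 + j)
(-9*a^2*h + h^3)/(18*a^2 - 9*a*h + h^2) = h*(-3*a - h)/(6*a - h)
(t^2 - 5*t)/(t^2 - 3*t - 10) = t/(t + 2)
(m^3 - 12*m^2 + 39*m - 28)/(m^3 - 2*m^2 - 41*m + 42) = (m - 4)/(m + 6)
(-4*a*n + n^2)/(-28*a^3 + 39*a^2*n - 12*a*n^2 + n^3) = n/(7*a^2 - 8*a*n + n^2)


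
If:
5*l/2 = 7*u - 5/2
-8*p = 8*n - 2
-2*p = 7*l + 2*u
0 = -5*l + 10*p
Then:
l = -5/61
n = 71/244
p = -5/122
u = 20/61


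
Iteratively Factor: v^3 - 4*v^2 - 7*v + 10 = (v - 5)*(v^2 + v - 2) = (v - 5)*(v + 2)*(v - 1)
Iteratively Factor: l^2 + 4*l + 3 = (l + 3)*(l + 1)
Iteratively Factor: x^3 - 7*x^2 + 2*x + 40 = (x + 2)*(x^2 - 9*x + 20) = (x - 4)*(x + 2)*(x - 5)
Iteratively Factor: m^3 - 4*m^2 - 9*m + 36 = (m + 3)*(m^2 - 7*m + 12) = (m - 4)*(m + 3)*(m - 3)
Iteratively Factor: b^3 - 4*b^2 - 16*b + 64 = (b - 4)*(b^2 - 16) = (b - 4)^2*(b + 4)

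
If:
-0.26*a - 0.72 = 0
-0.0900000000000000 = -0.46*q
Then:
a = -2.77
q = 0.20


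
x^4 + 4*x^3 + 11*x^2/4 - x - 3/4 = (x - 1/2)*(x + 1/2)*(x + 1)*(x + 3)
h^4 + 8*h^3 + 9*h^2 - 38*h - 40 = (h - 2)*(h + 1)*(h + 4)*(h + 5)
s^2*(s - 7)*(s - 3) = s^4 - 10*s^3 + 21*s^2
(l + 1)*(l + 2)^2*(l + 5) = l^4 + 10*l^3 + 33*l^2 + 44*l + 20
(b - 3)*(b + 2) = b^2 - b - 6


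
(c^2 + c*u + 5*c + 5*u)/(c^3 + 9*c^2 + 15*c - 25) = (c + u)/(c^2 + 4*c - 5)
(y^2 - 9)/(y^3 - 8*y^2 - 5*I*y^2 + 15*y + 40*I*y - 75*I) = (y + 3)/(y^2 - 5*y*(1 + I) + 25*I)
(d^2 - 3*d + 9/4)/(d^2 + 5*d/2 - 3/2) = (4*d^2 - 12*d + 9)/(2*(2*d^2 + 5*d - 3))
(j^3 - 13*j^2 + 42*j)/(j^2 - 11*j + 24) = j*(j^2 - 13*j + 42)/(j^2 - 11*j + 24)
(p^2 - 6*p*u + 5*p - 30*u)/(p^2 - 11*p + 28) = (p^2 - 6*p*u + 5*p - 30*u)/(p^2 - 11*p + 28)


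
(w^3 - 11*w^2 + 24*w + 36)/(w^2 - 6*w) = w - 5 - 6/w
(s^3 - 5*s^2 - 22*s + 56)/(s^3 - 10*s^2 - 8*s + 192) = (s^2 - 9*s + 14)/(s^2 - 14*s + 48)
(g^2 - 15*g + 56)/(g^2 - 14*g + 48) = (g - 7)/(g - 6)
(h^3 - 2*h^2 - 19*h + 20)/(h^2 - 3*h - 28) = (h^2 - 6*h + 5)/(h - 7)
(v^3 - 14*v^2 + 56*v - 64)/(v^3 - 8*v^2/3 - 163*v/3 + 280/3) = 3*(v^2 - 6*v + 8)/(3*v^2 + 16*v - 35)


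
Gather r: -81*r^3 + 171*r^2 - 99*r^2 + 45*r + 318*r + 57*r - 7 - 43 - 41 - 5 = -81*r^3 + 72*r^2 + 420*r - 96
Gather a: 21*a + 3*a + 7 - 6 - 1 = 24*a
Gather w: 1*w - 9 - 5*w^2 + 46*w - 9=-5*w^2 + 47*w - 18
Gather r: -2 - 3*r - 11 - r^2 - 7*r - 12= -r^2 - 10*r - 25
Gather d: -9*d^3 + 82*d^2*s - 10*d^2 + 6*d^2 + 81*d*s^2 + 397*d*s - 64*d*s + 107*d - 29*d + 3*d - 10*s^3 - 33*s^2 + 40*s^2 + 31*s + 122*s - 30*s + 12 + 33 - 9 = -9*d^3 + d^2*(82*s - 4) + d*(81*s^2 + 333*s + 81) - 10*s^3 + 7*s^2 + 123*s + 36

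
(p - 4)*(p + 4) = p^2 - 16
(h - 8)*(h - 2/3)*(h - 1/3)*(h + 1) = h^4 - 8*h^3 - 7*h^2/9 + 58*h/9 - 16/9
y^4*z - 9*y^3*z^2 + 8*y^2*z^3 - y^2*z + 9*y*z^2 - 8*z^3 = (y - 1)*(y - 8*z)*(y - z)*(y*z + z)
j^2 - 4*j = j*(j - 4)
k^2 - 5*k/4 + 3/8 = (k - 3/4)*(k - 1/2)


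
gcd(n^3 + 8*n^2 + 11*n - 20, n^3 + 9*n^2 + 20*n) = n^2 + 9*n + 20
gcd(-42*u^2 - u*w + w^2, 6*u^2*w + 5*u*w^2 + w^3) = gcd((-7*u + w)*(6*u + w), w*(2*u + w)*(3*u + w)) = 1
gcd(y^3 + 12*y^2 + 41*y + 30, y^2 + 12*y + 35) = y + 5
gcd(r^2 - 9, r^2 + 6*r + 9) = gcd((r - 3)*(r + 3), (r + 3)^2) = r + 3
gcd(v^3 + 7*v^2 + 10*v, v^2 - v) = v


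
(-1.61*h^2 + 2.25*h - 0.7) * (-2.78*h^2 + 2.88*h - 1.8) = 4.4758*h^4 - 10.8918*h^3 + 11.324*h^2 - 6.066*h + 1.26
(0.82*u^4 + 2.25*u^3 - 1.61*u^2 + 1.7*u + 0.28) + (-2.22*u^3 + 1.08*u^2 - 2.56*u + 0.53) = 0.82*u^4 + 0.0299999999999998*u^3 - 0.53*u^2 - 0.86*u + 0.81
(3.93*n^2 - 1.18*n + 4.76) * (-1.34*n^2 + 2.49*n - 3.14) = -5.2662*n^4 + 11.3669*n^3 - 21.6568*n^2 + 15.5576*n - 14.9464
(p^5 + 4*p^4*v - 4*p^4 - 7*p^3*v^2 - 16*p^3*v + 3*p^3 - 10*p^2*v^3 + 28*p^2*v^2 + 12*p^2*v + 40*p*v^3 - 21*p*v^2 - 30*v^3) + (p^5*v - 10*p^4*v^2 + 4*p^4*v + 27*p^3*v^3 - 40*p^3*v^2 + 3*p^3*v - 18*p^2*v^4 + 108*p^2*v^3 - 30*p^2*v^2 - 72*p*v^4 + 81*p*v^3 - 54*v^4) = p^5*v + p^5 - 10*p^4*v^2 + 8*p^4*v - 4*p^4 + 27*p^3*v^3 - 47*p^3*v^2 - 13*p^3*v + 3*p^3 - 18*p^2*v^4 + 98*p^2*v^3 - 2*p^2*v^2 + 12*p^2*v - 72*p*v^4 + 121*p*v^3 - 21*p*v^2 - 54*v^4 - 30*v^3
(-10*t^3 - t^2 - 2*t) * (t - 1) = -10*t^4 + 9*t^3 - t^2 + 2*t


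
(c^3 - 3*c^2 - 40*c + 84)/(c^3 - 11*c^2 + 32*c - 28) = (c + 6)/(c - 2)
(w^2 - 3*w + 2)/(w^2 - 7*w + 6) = (w - 2)/(w - 6)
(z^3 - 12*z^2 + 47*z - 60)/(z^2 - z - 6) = (z^2 - 9*z + 20)/(z + 2)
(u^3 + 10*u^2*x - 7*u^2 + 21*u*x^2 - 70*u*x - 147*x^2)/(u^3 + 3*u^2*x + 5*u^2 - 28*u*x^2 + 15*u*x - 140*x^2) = (-u^2 - 3*u*x + 7*u + 21*x)/(-u^2 + 4*u*x - 5*u + 20*x)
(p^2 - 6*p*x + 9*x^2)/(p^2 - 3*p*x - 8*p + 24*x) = (p - 3*x)/(p - 8)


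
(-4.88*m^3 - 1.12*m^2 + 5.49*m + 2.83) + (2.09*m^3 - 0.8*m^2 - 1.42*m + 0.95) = -2.79*m^3 - 1.92*m^2 + 4.07*m + 3.78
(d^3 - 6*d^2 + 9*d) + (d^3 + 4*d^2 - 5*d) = 2*d^3 - 2*d^2 + 4*d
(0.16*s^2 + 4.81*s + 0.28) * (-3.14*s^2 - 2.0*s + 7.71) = -0.5024*s^4 - 15.4234*s^3 - 9.2656*s^2 + 36.5251*s + 2.1588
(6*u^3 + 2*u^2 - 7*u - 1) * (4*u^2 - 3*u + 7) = 24*u^5 - 10*u^4 + 8*u^3 + 31*u^2 - 46*u - 7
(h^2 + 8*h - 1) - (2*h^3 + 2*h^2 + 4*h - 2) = -2*h^3 - h^2 + 4*h + 1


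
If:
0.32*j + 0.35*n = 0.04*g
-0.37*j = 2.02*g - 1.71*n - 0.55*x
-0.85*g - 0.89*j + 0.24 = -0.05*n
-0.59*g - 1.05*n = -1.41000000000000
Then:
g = 1.05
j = -0.69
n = 0.75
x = 1.05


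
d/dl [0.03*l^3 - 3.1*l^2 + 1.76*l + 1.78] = 0.09*l^2 - 6.2*l + 1.76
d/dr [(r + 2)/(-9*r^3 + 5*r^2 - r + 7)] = (-9*r^3 + 5*r^2 - r + (r + 2)*(27*r^2 - 10*r + 1) + 7)/(9*r^3 - 5*r^2 + r - 7)^2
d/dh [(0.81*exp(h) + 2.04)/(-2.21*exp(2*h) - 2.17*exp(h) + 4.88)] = (1.7901*exp(2*h) + 9.0168*exp(h) + 8.3796)*exp(h)/(4.8841*exp(4*h) + 9.5914*exp(3*h) - 16.8607*exp(2*h) - 21.1792*exp(h) + 23.8144)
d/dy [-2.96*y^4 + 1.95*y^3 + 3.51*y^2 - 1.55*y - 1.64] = -11.84*y^3 + 5.85*y^2 + 7.02*y - 1.55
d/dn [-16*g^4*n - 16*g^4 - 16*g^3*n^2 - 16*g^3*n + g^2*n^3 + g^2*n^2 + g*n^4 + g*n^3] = g*(-16*g^3 - 32*g^2*n - 16*g^2 + 3*g*n^2 + 2*g*n + 4*n^3 + 3*n^2)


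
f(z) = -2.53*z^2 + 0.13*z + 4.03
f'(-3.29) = 16.78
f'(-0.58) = 3.06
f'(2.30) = -11.51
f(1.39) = -0.68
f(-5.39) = -70.17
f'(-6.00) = 30.49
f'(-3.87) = 19.71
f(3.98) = -35.53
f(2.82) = -15.72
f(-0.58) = 3.10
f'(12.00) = -60.59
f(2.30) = -9.05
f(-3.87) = -34.36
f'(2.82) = -14.14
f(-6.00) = -87.83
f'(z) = 0.13 - 5.06*z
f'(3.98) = -20.01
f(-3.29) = -23.78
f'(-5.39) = 27.40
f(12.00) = -358.73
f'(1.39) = -6.90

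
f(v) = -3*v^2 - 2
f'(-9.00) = 54.00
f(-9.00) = -245.00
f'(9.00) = -54.00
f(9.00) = -245.00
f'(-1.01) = 6.06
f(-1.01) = -5.06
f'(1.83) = -10.98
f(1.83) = -12.05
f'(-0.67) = 4.02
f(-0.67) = -3.35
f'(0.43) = -2.58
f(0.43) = -2.55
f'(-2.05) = 12.30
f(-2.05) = -14.61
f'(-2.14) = 12.84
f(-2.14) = -15.74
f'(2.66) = -15.96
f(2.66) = -23.23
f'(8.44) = -50.64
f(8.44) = -215.70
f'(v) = -6*v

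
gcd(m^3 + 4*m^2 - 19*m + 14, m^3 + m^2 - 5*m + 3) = m - 1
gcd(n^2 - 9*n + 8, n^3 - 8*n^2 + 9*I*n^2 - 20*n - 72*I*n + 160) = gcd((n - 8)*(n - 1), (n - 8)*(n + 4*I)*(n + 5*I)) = n - 8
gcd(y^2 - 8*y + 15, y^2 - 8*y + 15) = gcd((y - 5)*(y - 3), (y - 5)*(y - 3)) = y^2 - 8*y + 15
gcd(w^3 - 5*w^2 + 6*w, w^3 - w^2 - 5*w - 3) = w - 3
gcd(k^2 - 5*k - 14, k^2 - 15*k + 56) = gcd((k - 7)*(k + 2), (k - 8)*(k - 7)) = k - 7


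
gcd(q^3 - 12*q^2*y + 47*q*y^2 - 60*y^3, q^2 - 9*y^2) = -q + 3*y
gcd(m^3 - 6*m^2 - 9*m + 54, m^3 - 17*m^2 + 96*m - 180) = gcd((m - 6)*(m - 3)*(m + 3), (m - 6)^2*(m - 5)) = m - 6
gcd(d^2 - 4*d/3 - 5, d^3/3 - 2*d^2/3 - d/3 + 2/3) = 1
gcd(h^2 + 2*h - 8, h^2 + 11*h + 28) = h + 4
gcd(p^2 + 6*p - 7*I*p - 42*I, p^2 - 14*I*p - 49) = p - 7*I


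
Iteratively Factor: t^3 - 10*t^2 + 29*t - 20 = (t - 4)*(t^2 - 6*t + 5) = (t - 5)*(t - 4)*(t - 1)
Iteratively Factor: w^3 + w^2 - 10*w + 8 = (w + 4)*(w^2 - 3*w + 2) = (w - 2)*(w + 4)*(w - 1)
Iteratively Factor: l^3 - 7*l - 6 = (l + 1)*(l^2 - l - 6) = (l - 3)*(l + 1)*(l + 2)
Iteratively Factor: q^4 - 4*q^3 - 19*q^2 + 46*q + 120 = (q + 3)*(q^3 - 7*q^2 + 2*q + 40) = (q - 5)*(q + 3)*(q^2 - 2*q - 8) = (q - 5)*(q + 2)*(q + 3)*(q - 4)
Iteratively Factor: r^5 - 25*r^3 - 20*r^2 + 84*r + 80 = (r + 1)*(r^4 - r^3 - 24*r^2 + 4*r + 80) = (r + 1)*(r + 2)*(r^3 - 3*r^2 - 18*r + 40) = (r - 2)*(r + 1)*(r + 2)*(r^2 - r - 20) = (r - 5)*(r - 2)*(r + 1)*(r + 2)*(r + 4)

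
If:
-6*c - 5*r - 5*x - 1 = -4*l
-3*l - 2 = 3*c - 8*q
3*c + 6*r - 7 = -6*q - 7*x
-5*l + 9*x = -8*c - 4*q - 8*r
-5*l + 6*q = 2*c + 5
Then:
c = -626/81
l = -160/81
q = -61/18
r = 157/81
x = 50/9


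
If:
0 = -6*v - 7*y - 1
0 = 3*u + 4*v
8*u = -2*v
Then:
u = 0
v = 0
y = -1/7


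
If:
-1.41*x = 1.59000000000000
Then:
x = -1.13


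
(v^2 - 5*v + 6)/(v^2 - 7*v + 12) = (v - 2)/(v - 4)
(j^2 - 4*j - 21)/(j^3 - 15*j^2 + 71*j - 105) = (j + 3)/(j^2 - 8*j + 15)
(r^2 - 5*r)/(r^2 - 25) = r/(r + 5)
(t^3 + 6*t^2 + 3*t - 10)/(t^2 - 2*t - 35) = (t^2 + t - 2)/(t - 7)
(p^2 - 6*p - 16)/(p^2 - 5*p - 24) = (p + 2)/(p + 3)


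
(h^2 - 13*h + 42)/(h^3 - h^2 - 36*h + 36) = (h - 7)/(h^2 + 5*h - 6)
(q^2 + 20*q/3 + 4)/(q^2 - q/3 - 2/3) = (q + 6)/(q - 1)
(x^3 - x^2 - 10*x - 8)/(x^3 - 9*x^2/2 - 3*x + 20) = 2*(x + 1)/(2*x - 5)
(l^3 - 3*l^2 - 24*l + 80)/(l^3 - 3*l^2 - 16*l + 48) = (l^2 + l - 20)/(l^2 + l - 12)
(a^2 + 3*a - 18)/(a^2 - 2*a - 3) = (a + 6)/(a + 1)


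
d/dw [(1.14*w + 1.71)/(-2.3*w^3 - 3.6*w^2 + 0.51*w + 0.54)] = (5.244*w^3 + 15.903*w^2 + 12.312*w - 0.2565)/(5.29*w^6 + 16.56*w^5 + 10.614*w^4 - 6.156*w^3 - 3.6279*w^2 + 0.5508*w + 0.2916)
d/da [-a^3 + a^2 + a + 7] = -3*a^2 + 2*a + 1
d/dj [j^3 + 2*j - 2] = 3*j^2 + 2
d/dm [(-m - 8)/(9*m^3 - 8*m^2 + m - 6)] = (-9*m^3 + 8*m^2 - m + (m + 8)*(27*m^2 - 16*m + 1) + 6)/(9*m^3 - 8*m^2 + m - 6)^2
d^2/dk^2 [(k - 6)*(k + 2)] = 2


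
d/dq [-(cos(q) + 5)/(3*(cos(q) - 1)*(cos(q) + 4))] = (sin(q)^2 - 10*cos(q) - 20)*sin(q)/(3*(cos(q) - 1)^2*(cos(q) + 4)^2)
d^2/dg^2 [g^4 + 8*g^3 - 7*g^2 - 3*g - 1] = 12*g^2 + 48*g - 14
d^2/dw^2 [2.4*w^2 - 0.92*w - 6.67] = 4.80000000000000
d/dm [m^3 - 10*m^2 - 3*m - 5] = 3*m^2 - 20*m - 3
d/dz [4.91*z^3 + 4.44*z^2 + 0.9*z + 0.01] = 14.73*z^2 + 8.88*z + 0.9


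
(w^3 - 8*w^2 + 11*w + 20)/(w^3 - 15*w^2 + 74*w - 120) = (w + 1)/(w - 6)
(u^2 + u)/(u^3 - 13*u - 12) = u/(u^2 - u - 12)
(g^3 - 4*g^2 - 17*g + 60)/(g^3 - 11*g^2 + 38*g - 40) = (g^2 + g - 12)/(g^2 - 6*g + 8)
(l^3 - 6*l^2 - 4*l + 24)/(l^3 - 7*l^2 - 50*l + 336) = (l^2 - 4)/(l^2 - l - 56)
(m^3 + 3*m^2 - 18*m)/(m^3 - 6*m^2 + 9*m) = (m + 6)/(m - 3)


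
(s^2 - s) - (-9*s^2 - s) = 10*s^2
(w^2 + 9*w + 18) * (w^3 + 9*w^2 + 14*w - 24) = w^5 + 18*w^4 + 113*w^3 + 264*w^2 + 36*w - 432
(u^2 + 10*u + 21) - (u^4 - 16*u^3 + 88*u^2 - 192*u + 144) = -u^4 + 16*u^3 - 87*u^2 + 202*u - 123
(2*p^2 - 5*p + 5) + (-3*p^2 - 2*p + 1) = -p^2 - 7*p + 6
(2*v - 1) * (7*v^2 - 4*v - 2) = 14*v^3 - 15*v^2 + 2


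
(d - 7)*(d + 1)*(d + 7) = d^3 + d^2 - 49*d - 49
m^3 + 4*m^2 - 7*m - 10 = (m - 2)*(m + 1)*(m + 5)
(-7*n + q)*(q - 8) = -7*n*q + 56*n + q^2 - 8*q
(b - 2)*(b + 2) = b^2 - 4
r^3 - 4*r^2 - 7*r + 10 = (r - 5)*(r - 1)*(r + 2)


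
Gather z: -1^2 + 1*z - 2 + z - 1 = 2*z - 4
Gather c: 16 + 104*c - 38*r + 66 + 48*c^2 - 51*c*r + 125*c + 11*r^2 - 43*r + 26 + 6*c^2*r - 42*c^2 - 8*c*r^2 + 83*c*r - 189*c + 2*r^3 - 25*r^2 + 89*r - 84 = c^2*(6*r + 6) + c*(-8*r^2 + 32*r + 40) + 2*r^3 - 14*r^2 + 8*r + 24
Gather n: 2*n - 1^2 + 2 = 2*n + 1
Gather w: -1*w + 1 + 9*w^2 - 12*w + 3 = 9*w^2 - 13*w + 4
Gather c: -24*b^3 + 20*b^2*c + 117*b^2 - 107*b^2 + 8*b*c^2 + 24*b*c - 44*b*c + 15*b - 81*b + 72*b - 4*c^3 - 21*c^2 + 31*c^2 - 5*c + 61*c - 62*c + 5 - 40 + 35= -24*b^3 + 10*b^2 + 6*b - 4*c^3 + c^2*(8*b + 10) + c*(20*b^2 - 20*b - 6)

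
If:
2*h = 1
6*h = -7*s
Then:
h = 1/2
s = -3/7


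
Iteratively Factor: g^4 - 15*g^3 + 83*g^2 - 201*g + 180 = (g - 5)*(g^3 - 10*g^2 + 33*g - 36) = (g - 5)*(g - 3)*(g^2 - 7*g + 12) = (g - 5)*(g - 3)^2*(g - 4)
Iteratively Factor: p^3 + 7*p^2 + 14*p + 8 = (p + 1)*(p^2 + 6*p + 8) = (p + 1)*(p + 4)*(p + 2)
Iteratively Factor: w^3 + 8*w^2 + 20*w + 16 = (w + 2)*(w^2 + 6*w + 8) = (w + 2)^2*(w + 4)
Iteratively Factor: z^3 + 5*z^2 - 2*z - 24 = (z - 2)*(z^2 + 7*z + 12) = (z - 2)*(z + 3)*(z + 4)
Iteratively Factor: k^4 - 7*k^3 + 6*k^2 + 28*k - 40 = (k - 5)*(k^3 - 2*k^2 - 4*k + 8) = (k - 5)*(k - 2)*(k^2 - 4) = (k - 5)*(k - 2)^2*(k + 2)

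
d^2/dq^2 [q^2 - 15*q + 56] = 2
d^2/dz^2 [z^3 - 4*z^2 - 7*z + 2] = 6*z - 8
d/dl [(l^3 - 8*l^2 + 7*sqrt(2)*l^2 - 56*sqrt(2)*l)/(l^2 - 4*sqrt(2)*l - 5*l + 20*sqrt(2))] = (l^4 - 8*sqrt(2)*l^3 - 10*l^3 - 16*l^2 + 113*sqrt(2)*l^2 - 320*sqrt(2)*l + 560*l - 2240)/(l^4 - 8*sqrt(2)*l^3 - 10*l^3 + 57*l^2 + 80*sqrt(2)*l^2 - 320*l - 200*sqrt(2)*l + 800)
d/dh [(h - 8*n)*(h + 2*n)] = 2*h - 6*n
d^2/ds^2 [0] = 0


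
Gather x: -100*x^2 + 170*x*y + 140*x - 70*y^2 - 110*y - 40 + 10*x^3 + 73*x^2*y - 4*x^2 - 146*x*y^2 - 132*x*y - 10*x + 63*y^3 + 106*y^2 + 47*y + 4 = 10*x^3 + x^2*(73*y - 104) + x*(-146*y^2 + 38*y + 130) + 63*y^3 + 36*y^2 - 63*y - 36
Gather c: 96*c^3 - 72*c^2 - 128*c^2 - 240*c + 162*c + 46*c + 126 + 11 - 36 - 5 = 96*c^3 - 200*c^2 - 32*c + 96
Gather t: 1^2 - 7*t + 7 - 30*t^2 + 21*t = -30*t^2 + 14*t + 8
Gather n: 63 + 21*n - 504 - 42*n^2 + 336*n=-42*n^2 + 357*n - 441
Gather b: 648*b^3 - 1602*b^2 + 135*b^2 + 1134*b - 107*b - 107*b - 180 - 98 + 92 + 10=648*b^3 - 1467*b^2 + 920*b - 176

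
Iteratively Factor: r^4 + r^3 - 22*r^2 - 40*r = (r + 4)*(r^3 - 3*r^2 - 10*r) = r*(r + 4)*(r^2 - 3*r - 10) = r*(r + 2)*(r + 4)*(r - 5)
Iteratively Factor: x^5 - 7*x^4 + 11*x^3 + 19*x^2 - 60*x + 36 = (x + 2)*(x^4 - 9*x^3 + 29*x^2 - 39*x + 18) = (x - 3)*(x + 2)*(x^3 - 6*x^2 + 11*x - 6) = (x - 3)*(x - 2)*(x + 2)*(x^2 - 4*x + 3) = (x - 3)^2*(x - 2)*(x + 2)*(x - 1)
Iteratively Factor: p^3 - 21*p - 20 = (p - 5)*(p^2 + 5*p + 4) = (p - 5)*(p + 1)*(p + 4)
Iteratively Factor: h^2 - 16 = (h - 4)*(h + 4)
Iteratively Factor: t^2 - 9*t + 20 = (t - 5)*(t - 4)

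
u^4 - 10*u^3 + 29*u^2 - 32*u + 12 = (u - 6)*(u - 2)*(u - 1)^2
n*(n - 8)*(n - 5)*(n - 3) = n^4 - 16*n^3 + 79*n^2 - 120*n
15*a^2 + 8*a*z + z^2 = (3*a + z)*(5*a + z)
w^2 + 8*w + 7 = (w + 1)*(w + 7)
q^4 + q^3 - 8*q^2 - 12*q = q*(q - 3)*(q + 2)^2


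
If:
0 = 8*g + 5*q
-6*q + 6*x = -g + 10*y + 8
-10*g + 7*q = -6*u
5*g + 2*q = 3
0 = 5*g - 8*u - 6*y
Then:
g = 5/3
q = -8/3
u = 53/9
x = -1003/81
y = -349/54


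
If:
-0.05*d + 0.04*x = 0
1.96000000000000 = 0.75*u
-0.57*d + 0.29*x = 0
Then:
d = 0.00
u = 2.61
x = 0.00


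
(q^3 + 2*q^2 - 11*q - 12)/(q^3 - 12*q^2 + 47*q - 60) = (q^2 + 5*q + 4)/(q^2 - 9*q + 20)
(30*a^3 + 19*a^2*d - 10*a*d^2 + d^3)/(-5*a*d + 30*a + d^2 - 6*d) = (-6*a^2 - 5*a*d + d^2)/(d - 6)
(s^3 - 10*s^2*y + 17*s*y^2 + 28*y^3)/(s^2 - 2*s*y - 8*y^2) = (s^2 - 6*s*y - 7*y^2)/(s + 2*y)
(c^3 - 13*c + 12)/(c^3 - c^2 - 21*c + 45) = (c^2 + 3*c - 4)/(c^2 + 2*c - 15)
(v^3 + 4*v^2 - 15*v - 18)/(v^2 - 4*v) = (v^3 + 4*v^2 - 15*v - 18)/(v*(v - 4))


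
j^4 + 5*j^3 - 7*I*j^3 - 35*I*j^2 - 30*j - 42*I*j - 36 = (j + 2)*(j + 3)*(j - 6*I)*(j - I)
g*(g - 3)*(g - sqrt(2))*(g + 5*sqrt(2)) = g^4 - 3*g^3 + 4*sqrt(2)*g^3 - 12*sqrt(2)*g^2 - 10*g^2 + 30*g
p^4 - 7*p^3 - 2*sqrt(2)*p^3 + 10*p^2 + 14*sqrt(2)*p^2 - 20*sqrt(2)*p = p*(p - 5)*(p - 2)*(p - 2*sqrt(2))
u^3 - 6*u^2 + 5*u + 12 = (u - 4)*(u - 3)*(u + 1)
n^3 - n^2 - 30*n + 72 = (n - 4)*(n - 3)*(n + 6)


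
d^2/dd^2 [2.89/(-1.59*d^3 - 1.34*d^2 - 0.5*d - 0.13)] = ((27.5706*d + 7.7452)*(1.59*d^3 + 1.34*d^2 + 0.5*d + 0.13) - 2.89*(4.77*d^2 + 2.68*d + 0.5)*(9.54*d^2 + 5.36*d + 1.0))/(1.59*d^3 + 1.34*d^2 + 0.5*d + 0.13)^3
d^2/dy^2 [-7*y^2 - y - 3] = -14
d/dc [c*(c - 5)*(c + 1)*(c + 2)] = 4*c^3 - 6*c^2 - 26*c - 10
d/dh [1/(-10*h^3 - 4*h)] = (15*h^2 + 2)/(2*h^2*(5*h^2 + 2)^2)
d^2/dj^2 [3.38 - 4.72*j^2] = -9.44000000000000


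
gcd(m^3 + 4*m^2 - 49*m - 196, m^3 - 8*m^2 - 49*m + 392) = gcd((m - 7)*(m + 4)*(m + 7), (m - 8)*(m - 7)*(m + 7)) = m^2 - 49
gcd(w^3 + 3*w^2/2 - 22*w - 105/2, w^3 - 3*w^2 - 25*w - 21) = w + 3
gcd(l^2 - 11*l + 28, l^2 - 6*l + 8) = l - 4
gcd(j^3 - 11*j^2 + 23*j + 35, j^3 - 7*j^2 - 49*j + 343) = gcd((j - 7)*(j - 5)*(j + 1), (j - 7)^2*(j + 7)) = j - 7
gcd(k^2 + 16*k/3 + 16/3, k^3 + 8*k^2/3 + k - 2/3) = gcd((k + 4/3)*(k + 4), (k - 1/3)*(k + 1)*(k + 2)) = 1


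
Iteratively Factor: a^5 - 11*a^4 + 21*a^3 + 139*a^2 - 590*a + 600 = (a - 2)*(a^4 - 9*a^3 + 3*a^2 + 145*a - 300) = (a - 5)*(a - 2)*(a^3 - 4*a^2 - 17*a + 60) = (a - 5)^2*(a - 2)*(a^2 + a - 12) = (a - 5)^2*(a - 2)*(a + 4)*(a - 3)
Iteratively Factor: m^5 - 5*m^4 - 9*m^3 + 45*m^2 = (m)*(m^4 - 5*m^3 - 9*m^2 + 45*m) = m*(m - 3)*(m^3 - 2*m^2 - 15*m) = m^2*(m - 3)*(m^2 - 2*m - 15) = m^2*(m - 5)*(m - 3)*(m + 3)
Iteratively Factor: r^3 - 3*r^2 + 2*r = (r)*(r^2 - 3*r + 2) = r*(r - 2)*(r - 1)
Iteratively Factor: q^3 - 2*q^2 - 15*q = (q + 3)*(q^2 - 5*q) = q*(q + 3)*(q - 5)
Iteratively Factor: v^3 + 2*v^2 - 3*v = (v)*(v^2 + 2*v - 3) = v*(v - 1)*(v + 3)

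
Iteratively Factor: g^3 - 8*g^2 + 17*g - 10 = (g - 2)*(g^2 - 6*g + 5) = (g - 2)*(g - 1)*(g - 5)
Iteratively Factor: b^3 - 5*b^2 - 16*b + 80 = (b + 4)*(b^2 - 9*b + 20) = (b - 5)*(b + 4)*(b - 4)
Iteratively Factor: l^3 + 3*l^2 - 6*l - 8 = (l - 2)*(l^2 + 5*l + 4) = (l - 2)*(l + 1)*(l + 4)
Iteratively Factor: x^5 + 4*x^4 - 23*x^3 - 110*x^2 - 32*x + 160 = (x + 2)*(x^4 + 2*x^3 - 27*x^2 - 56*x + 80) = (x - 5)*(x + 2)*(x^3 + 7*x^2 + 8*x - 16) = (x - 5)*(x + 2)*(x + 4)*(x^2 + 3*x - 4) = (x - 5)*(x - 1)*(x + 2)*(x + 4)*(x + 4)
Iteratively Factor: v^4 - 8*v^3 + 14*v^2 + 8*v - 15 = (v - 3)*(v^3 - 5*v^2 - v + 5) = (v - 5)*(v - 3)*(v^2 - 1) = (v - 5)*(v - 3)*(v + 1)*(v - 1)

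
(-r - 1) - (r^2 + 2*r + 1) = -r^2 - 3*r - 2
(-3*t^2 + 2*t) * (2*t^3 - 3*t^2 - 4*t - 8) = -6*t^5 + 13*t^4 + 6*t^3 + 16*t^2 - 16*t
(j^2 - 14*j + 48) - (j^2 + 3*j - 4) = 52 - 17*j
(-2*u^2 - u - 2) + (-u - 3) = -2*u^2 - 2*u - 5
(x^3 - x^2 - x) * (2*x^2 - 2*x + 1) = 2*x^5 - 4*x^4 + x^3 + x^2 - x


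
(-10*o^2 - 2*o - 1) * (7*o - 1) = -70*o^3 - 4*o^2 - 5*o + 1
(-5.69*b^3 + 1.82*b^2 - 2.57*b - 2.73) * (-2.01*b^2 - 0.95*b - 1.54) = 11.4369*b^5 + 1.7473*b^4 + 12.1993*b^3 + 5.126*b^2 + 6.5513*b + 4.2042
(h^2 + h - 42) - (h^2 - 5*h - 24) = 6*h - 18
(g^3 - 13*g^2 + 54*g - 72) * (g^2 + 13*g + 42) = g^5 - 73*g^3 + 84*g^2 + 1332*g - 3024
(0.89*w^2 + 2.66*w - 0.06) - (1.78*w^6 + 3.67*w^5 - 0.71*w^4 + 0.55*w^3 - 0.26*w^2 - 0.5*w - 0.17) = -1.78*w^6 - 3.67*w^5 + 0.71*w^4 - 0.55*w^3 + 1.15*w^2 + 3.16*w + 0.11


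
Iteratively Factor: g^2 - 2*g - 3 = (g + 1)*(g - 3)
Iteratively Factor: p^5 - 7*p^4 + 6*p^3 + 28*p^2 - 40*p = (p + 2)*(p^4 - 9*p^3 + 24*p^2 - 20*p) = (p - 2)*(p + 2)*(p^3 - 7*p^2 + 10*p) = p*(p - 2)*(p + 2)*(p^2 - 7*p + 10) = p*(p - 5)*(p - 2)*(p + 2)*(p - 2)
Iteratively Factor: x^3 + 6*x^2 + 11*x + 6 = (x + 1)*(x^2 + 5*x + 6) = (x + 1)*(x + 2)*(x + 3)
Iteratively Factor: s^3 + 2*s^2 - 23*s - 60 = (s - 5)*(s^2 + 7*s + 12) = (s - 5)*(s + 4)*(s + 3)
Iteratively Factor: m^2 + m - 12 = (m - 3)*(m + 4)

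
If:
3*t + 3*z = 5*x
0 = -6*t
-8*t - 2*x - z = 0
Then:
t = 0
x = 0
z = 0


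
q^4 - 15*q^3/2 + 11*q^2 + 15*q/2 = q*(q - 5)*(q - 3)*(q + 1/2)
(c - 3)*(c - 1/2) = c^2 - 7*c/2 + 3/2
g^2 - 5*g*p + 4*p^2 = (g - 4*p)*(g - p)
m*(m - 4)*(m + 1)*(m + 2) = m^4 - m^3 - 10*m^2 - 8*m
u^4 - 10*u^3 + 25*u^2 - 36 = (u - 6)*(u - 3)*(u - 2)*(u + 1)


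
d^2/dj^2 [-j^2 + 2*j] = -2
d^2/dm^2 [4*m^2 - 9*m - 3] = 8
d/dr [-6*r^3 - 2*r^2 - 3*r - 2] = -18*r^2 - 4*r - 3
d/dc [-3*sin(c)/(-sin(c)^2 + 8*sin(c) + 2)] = 3*(cos(c)^2 - 3)*cos(c)/(sin(c)^2 - 8*sin(c) - 2)^2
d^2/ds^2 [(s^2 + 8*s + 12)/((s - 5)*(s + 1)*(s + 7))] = 2*(s^6 + 24*s^5 + 243*s^4 + 968*s^3 + 1131*s^2 + 216*s + 6313)/(s^9 + 9*s^8 - 72*s^7 - 672*s^6 + 1746*s^5 + 15786*s^4 - 11472*s^3 - 103320*s^2 - 121275*s - 42875)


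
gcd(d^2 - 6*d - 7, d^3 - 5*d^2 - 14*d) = d - 7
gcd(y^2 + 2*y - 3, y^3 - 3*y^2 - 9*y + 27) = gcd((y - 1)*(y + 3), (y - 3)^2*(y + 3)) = y + 3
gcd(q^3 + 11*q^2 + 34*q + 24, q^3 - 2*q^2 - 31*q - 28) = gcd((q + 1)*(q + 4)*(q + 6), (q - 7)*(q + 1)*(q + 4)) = q^2 + 5*q + 4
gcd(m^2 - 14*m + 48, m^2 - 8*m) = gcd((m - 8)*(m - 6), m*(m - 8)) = m - 8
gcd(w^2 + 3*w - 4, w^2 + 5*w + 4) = w + 4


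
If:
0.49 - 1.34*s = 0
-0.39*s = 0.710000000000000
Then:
No Solution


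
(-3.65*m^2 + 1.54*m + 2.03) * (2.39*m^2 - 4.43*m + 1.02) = -8.7235*m^4 + 19.8501*m^3 - 5.6935*m^2 - 7.4221*m + 2.0706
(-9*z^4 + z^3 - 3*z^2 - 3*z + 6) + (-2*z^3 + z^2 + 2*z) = -9*z^4 - z^3 - 2*z^2 - z + 6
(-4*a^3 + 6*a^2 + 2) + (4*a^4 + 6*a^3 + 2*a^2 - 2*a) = 4*a^4 + 2*a^3 + 8*a^2 - 2*a + 2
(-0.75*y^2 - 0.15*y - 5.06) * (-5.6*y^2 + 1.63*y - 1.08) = 4.2*y^4 - 0.3825*y^3 + 28.9015*y^2 - 8.0858*y + 5.4648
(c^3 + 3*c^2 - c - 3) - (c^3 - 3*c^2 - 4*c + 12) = 6*c^2 + 3*c - 15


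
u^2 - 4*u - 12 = (u - 6)*(u + 2)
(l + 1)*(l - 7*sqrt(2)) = l^2 - 7*sqrt(2)*l + l - 7*sqrt(2)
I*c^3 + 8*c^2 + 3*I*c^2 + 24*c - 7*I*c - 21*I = (c + 3)*(c - 7*I)*(I*c + 1)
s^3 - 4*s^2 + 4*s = s*(s - 2)^2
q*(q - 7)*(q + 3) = q^3 - 4*q^2 - 21*q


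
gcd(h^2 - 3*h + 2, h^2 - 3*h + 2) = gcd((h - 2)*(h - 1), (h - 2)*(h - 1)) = h^2 - 3*h + 2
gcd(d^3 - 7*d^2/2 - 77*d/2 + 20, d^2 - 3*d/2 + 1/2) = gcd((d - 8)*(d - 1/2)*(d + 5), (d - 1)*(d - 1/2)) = d - 1/2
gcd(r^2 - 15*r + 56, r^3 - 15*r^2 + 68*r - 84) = r - 7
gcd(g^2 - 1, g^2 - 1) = g^2 - 1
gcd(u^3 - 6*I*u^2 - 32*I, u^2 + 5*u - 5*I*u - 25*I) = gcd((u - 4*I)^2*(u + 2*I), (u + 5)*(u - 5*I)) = 1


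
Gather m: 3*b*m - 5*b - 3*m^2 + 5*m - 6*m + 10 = -5*b - 3*m^2 + m*(3*b - 1) + 10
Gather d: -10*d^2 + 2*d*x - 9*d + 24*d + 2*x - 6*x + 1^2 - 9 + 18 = -10*d^2 + d*(2*x + 15) - 4*x + 10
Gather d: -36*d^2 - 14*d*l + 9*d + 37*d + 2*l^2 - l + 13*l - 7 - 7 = -36*d^2 + d*(46 - 14*l) + 2*l^2 + 12*l - 14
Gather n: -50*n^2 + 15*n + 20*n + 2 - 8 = -50*n^2 + 35*n - 6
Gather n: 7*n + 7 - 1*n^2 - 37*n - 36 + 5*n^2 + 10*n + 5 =4*n^2 - 20*n - 24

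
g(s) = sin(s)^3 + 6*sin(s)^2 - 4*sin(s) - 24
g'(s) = 3*sin(s)^2*cos(s) + 12*sin(s)*cos(s) - 4*cos(s)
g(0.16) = -24.48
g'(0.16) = -1.99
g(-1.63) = -15.02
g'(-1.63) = 0.77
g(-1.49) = -15.04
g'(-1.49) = -1.05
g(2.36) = -23.49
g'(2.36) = -4.22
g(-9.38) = -23.81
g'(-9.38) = 4.53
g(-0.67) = -19.44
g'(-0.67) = -8.07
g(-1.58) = -15.00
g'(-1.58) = 0.12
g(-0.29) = -22.39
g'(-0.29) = -6.89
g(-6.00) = -24.63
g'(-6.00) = -0.40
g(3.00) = -24.44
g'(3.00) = 2.22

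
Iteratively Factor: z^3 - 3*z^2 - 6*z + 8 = (z - 1)*(z^2 - 2*z - 8) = (z - 4)*(z - 1)*(z + 2)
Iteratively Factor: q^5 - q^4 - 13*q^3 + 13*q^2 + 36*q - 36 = (q - 3)*(q^4 + 2*q^3 - 7*q^2 - 8*q + 12) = (q - 3)*(q + 3)*(q^3 - q^2 - 4*q + 4) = (q - 3)*(q - 1)*(q + 3)*(q^2 - 4) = (q - 3)*(q - 2)*(q - 1)*(q + 3)*(q + 2)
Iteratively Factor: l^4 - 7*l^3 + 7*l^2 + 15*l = (l + 1)*(l^3 - 8*l^2 + 15*l) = (l - 3)*(l + 1)*(l^2 - 5*l) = l*(l - 3)*(l + 1)*(l - 5)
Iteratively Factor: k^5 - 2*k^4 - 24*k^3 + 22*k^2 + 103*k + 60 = (k + 1)*(k^4 - 3*k^3 - 21*k^2 + 43*k + 60) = (k - 5)*(k + 1)*(k^3 + 2*k^2 - 11*k - 12) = (k - 5)*(k + 1)*(k + 4)*(k^2 - 2*k - 3) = (k - 5)*(k - 3)*(k + 1)*(k + 4)*(k + 1)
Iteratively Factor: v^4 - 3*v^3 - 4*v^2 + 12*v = (v - 3)*(v^3 - 4*v) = (v - 3)*(v + 2)*(v^2 - 2*v) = v*(v - 3)*(v + 2)*(v - 2)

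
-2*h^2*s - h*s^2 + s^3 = s*(-2*h + s)*(h + s)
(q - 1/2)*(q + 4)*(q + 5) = q^3 + 17*q^2/2 + 31*q/2 - 10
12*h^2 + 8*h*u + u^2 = (2*h + u)*(6*h + u)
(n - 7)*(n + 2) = n^2 - 5*n - 14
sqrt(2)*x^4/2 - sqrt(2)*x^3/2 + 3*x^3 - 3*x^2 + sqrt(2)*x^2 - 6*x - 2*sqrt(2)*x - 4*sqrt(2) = (x - 2)*(x + 1)*(x + 2*sqrt(2))*(sqrt(2)*x/2 + 1)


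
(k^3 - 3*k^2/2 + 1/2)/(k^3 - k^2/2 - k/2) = (k - 1)/k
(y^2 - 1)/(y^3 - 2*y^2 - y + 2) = 1/(y - 2)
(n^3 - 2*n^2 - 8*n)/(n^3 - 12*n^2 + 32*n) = (n + 2)/(n - 8)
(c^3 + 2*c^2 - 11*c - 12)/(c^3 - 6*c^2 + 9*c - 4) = (c^3 + 2*c^2 - 11*c - 12)/(c^3 - 6*c^2 + 9*c - 4)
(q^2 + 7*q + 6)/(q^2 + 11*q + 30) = (q + 1)/(q + 5)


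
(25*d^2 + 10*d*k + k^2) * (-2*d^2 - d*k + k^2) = -50*d^4 - 45*d^3*k + 13*d^2*k^2 + 9*d*k^3 + k^4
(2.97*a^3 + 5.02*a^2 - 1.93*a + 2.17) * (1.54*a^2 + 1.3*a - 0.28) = 4.5738*a^5 + 11.5918*a^4 + 2.7222*a^3 - 0.5728*a^2 + 3.3614*a - 0.6076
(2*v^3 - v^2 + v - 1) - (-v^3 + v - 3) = 3*v^3 - v^2 + 2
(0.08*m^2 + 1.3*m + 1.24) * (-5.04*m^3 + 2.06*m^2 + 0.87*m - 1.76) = -0.4032*m^5 - 6.3872*m^4 - 3.502*m^3 + 3.5446*m^2 - 1.2092*m - 2.1824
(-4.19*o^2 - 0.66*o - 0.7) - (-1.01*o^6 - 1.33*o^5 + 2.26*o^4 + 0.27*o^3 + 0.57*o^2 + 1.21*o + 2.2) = 1.01*o^6 + 1.33*o^5 - 2.26*o^4 - 0.27*o^3 - 4.76*o^2 - 1.87*o - 2.9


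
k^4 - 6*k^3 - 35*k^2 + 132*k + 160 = (k - 8)*(k - 4)*(k + 1)*(k + 5)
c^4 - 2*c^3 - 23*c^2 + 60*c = c*(c - 4)*(c - 3)*(c + 5)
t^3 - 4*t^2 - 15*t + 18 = (t - 6)*(t - 1)*(t + 3)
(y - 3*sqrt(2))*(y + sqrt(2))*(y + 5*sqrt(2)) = y^3 + 3*sqrt(2)*y^2 - 26*y - 30*sqrt(2)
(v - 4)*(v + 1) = v^2 - 3*v - 4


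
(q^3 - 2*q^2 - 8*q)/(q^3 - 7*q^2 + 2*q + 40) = q/(q - 5)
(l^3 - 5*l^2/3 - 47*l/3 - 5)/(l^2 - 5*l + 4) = (3*l^3 - 5*l^2 - 47*l - 15)/(3*(l^2 - 5*l + 4))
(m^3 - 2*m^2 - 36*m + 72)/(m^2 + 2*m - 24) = (m^2 - 8*m + 12)/(m - 4)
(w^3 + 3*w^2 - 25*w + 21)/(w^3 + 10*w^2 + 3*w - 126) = (w - 1)/(w + 6)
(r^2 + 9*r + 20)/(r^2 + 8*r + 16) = (r + 5)/(r + 4)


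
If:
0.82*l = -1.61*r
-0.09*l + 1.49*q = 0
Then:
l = -1.96341463414634*r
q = -0.118595514814209*r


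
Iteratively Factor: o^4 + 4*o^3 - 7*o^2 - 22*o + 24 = (o + 4)*(o^3 - 7*o + 6) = (o + 3)*(o + 4)*(o^2 - 3*o + 2) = (o - 1)*(o + 3)*(o + 4)*(o - 2)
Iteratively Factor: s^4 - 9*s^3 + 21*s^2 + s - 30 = (s - 3)*(s^3 - 6*s^2 + 3*s + 10) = (s - 3)*(s + 1)*(s^2 - 7*s + 10) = (s - 3)*(s - 2)*(s + 1)*(s - 5)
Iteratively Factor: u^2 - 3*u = (u)*(u - 3)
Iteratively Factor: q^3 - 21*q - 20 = (q - 5)*(q^2 + 5*q + 4) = (q - 5)*(q + 1)*(q + 4)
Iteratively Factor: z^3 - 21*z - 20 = (z + 4)*(z^2 - 4*z - 5) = (z - 5)*(z + 4)*(z + 1)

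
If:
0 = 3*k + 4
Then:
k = -4/3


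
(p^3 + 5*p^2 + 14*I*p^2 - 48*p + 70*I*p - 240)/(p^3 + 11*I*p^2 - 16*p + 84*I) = (p^2 + p*(5 + 8*I) + 40*I)/(p^2 + 5*I*p + 14)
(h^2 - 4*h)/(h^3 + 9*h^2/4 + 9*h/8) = 8*(h - 4)/(8*h^2 + 18*h + 9)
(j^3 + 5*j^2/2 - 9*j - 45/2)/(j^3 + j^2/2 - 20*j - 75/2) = (j - 3)/(j - 5)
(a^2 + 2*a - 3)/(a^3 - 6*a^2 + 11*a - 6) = (a + 3)/(a^2 - 5*a + 6)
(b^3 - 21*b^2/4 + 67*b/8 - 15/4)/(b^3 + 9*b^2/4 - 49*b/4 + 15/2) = (b - 5/2)/(b + 5)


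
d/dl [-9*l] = -9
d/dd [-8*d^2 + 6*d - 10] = 6 - 16*d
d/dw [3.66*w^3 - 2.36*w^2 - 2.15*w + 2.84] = 10.98*w^2 - 4.72*w - 2.15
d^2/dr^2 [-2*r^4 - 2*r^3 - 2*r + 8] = 12*r*(-2*r - 1)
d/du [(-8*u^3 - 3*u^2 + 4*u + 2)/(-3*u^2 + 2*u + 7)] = 2*(12*u^4 - 16*u^3 - 81*u^2 - 15*u + 12)/(9*u^4 - 12*u^3 - 38*u^2 + 28*u + 49)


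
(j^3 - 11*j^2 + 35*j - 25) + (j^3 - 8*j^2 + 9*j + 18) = 2*j^3 - 19*j^2 + 44*j - 7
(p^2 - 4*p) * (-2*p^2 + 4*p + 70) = -2*p^4 + 12*p^3 + 54*p^2 - 280*p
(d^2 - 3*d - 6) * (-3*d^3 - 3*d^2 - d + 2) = -3*d^5 + 6*d^4 + 26*d^3 + 23*d^2 - 12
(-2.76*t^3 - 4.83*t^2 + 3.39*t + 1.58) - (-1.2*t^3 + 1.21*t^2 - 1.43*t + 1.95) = -1.56*t^3 - 6.04*t^2 + 4.82*t - 0.37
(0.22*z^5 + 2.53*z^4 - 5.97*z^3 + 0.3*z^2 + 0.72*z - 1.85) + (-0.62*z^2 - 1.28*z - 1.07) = 0.22*z^5 + 2.53*z^4 - 5.97*z^3 - 0.32*z^2 - 0.56*z - 2.92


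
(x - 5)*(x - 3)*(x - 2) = x^3 - 10*x^2 + 31*x - 30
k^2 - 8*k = k*(k - 8)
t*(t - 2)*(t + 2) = t^3 - 4*t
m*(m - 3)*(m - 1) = m^3 - 4*m^2 + 3*m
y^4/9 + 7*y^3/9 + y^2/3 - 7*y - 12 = (y/3 + 1)^2*(y - 3)*(y + 4)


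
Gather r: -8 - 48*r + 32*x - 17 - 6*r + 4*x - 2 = -54*r + 36*x - 27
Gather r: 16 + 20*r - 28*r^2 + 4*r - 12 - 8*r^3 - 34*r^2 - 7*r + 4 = -8*r^3 - 62*r^2 + 17*r + 8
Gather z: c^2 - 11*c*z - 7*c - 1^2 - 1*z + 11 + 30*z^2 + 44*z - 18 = c^2 - 7*c + 30*z^2 + z*(43 - 11*c) - 8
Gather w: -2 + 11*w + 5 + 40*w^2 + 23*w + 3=40*w^2 + 34*w + 6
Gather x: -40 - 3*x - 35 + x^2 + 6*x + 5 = x^2 + 3*x - 70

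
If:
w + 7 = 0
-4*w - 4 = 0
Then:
No Solution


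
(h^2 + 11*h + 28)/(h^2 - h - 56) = (h + 4)/(h - 8)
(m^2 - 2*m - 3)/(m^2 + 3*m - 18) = (m + 1)/(m + 6)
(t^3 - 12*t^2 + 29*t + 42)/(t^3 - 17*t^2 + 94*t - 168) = (t + 1)/(t - 4)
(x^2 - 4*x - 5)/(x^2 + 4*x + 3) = (x - 5)/(x + 3)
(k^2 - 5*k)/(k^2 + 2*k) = (k - 5)/(k + 2)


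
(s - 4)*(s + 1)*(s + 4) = s^3 + s^2 - 16*s - 16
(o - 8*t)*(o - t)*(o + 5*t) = o^3 - 4*o^2*t - 37*o*t^2 + 40*t^3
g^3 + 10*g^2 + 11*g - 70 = (g - 2)*(g + 5)*(g + 7)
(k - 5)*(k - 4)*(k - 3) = k^3 - 12*k^2 + 47*k - 60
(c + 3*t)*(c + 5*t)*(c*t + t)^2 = c^4*t^2 + 8*c^3*t^3 + 2*c^3*t^2 + 15*c^2*t^4 + 16*c^2*t^3 + c^2*t^2 + 30*c*t^4 + 8*c*t^3 + 15*t^4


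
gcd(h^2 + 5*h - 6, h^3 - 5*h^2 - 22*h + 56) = 1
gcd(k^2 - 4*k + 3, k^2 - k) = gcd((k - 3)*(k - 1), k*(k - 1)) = k - 1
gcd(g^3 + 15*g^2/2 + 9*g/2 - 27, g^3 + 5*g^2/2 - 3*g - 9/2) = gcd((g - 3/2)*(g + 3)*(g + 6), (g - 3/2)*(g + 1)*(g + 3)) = g^2 + 3*g/2 - 9/2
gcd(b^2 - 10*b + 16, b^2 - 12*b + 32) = b - 8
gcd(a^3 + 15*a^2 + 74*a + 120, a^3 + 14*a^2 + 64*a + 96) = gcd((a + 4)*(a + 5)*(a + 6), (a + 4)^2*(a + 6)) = a^2 + 10*a + 24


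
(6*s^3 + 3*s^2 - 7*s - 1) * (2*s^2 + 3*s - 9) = 12*s^5 + 24*s^4 - 59*s^3 - 50*s^2 + 60*s + 9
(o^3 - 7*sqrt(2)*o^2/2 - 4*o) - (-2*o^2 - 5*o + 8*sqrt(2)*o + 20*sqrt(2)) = o^3 - 7*sqrt(2)*o^2/2 + 2*o^2 - 8*sqrt(2)*o + o - 20*sqrt(2)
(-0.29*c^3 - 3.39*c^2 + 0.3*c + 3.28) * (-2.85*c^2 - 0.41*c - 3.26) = 0.8265*c^5 + 9.7804*c^4 + 1.4803*c^3 + 1.5804*c^2 - 2.3228*c - 10.6928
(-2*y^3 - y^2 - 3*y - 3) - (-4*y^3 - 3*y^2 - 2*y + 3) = 2*y^3 + 2*y^2 - y - 6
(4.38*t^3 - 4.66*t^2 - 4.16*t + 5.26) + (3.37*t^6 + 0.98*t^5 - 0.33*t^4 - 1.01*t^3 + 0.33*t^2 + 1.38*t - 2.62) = 3.37*t^6 + 0.98*t^5 - 0.33*t^4 + 3.37*t^3 - 4.33*t^2 - 2.78*t + 2.64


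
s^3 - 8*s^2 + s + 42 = (s - 7)*(s - 3)*(s + 2)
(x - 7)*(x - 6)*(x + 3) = x^3 - 10*x^2 + 3*x + 126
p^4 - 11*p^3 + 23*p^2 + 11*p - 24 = (p - 8)*(p - 3)*(p - 1)*(p + 1)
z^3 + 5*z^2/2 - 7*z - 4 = (z - 2)*(z + 1/2)*(z + 4)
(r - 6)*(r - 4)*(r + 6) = r^3 - 4*r^2 - 36*r + 144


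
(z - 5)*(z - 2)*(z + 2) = z^3 - 5*z^2 - 4*z + 20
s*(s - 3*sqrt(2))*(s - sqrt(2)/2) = s^3 - 7*sqrt(2)*s^2/2 + 3*s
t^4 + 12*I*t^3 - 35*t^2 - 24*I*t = t*(t + I)*(t + 3*I)*(t + 8*I)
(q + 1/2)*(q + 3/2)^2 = q^3 + 7*q^2/2 + 15*q/4 + 9/8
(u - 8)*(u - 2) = u^2 - 10*u + 16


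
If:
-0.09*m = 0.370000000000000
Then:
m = -4.11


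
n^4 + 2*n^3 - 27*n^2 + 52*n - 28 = (n - 2)^2*(n - 1)*(n + 7)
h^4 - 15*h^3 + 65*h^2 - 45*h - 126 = (h - 7)*(h - 6)*(h - 3)*(h + 1)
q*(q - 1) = q^2 - q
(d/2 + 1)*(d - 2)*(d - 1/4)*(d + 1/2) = d^4/2 + d^3/8 - 33*d^2/16 - d/2 + 1/4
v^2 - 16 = (v - 4)*(v + 4)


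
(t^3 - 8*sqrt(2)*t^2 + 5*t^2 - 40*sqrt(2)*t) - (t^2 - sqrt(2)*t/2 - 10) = t^3 - 8*sqrt(2)*t^2 + 4*t^2 - 79*sqrt(2)*t/2 + 10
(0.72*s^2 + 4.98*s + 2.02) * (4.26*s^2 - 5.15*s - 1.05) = 3.0672*s^4 + 17.5068*s^3 - 17.7978*s^2 - 15.632*s - 2.121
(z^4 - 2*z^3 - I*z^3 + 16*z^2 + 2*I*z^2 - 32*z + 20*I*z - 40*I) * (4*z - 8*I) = 4*z^5 - 8*z^4 - 12*I*z^4 + 56*z^3 + 24*I*z^3 - 112*z^2 - 48*I*z^2 + 160*z + 96*I*z - 320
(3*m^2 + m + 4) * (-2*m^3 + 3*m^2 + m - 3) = -6*m^5 + 7*m^4 - 2*m^3 + 4*m^2 + m - 12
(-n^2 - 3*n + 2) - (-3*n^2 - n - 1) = 2*n^2 - 2*n + 3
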